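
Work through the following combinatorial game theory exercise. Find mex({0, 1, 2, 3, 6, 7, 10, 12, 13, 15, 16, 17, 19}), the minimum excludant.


Set = {0, 1, 2, 3, 6, 7, 10, 12, 13, 15, 16, 17, 19}
0 is in the set.
1 is in the set.
2 is in the set.
3 is in the set.
4 is NOT in the set. This is the mex.
mex = 4

4


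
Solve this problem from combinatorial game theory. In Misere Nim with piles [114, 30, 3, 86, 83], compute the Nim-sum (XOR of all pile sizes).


We need the XOR (exclusive or) of all pile sizes.
After XOR-ing pile 1 (size 114): 0 XOR 114 = 114
After XOR-ing pile 2 (size 30): 114 XOR 30 = 108
After XOR-ing pile 3 (size 3): 108 XOR 3 = 111
After XOR-ing pile 4 (size 86): 111 XOR 86 = 57
After XOR-ing pile 5 (size 83): 57 XOR 83 = 106
The Nim-value of this position is 106.

106


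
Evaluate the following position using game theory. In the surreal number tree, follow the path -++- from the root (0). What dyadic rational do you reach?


Sign expansion: -++-
Rule: track bounds (lo, hi), initially (-inf, +inf). On '+', the current value becomes lo and we move to the simplest number in (value, hi): value + 1 if hi = +inf, otherwise the midpoint (value + hi)/2. On '-', the current value becomes hi and we move to value - 1 if lo = -inf, otherwise the midpoint (lo + value)/2.
Start at 0.
Step 1: sign = -, move left. Bounds: (-inf, 0). Value = -1
Step 2: sign = +, move right. Bounds: (-1, 0). Value = -1/2
Step 3: sign = +, move right. Bounds: (-1/2, 0). Value = -1/4
Step 4: sign = -, move left. Bounds: (-1/2, -1/4). Value = -3/8
The surreal number with sign expansion -++- is -3/8.

-3/8


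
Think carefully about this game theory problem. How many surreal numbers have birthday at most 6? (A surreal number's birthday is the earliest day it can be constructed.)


Day 0: {|} = 0 is born. Count = 1.
Day n: the number of surreal numbers born by day n is 2^(n+1) - 1.
By day 0: 2^1 - 1 = 1
By day 1: 2^2 - 1 = 3
By day 2: 2^3 - 1 = 7
By day 3: 2^4 - 1 = 15
By day 4: 2^5 - 1 = 31
By day 5: 2^6 - 1 = 63
By day 6: 2^7 - 1 = 127
By day 6: 127 surreal numbers.

127


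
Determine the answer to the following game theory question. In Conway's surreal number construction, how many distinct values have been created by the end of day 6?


Day 0: {|} = 0 is born. Count = 1.
Day n: the number of surreal numbers born by day n is 2^(n+1) - 1.
By day 0: 2^1 - 1 = 1
By day 1: 2^2 - 1 = 3
By day 2: 2^3 - 1 = 7
By day 3: 2^4 - 1 = 15
By day 4: 2^5 - 1 = 31
By day 5: 2^6 - 1 = 63
By day 6: 2^7 - 1 = 127
By day 6: 127 surreal numbers.

127


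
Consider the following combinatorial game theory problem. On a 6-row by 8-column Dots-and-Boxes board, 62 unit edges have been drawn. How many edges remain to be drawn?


Grid: 6 x 8 boxes, i.e. 7 rows and 9 columns of dots.
Horizontal edges: (rows + 1) * cols = 7 * 8 = 56
Vertical edges: rows * (cols + 1) = 6 * 9 = 54
Total edges: 56 + 54 = 110
Edges drawn: 62
Remaining: 110 - 62 = 48

48


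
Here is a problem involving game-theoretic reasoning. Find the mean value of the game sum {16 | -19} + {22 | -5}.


G1 = {16 | -19}, G2 = {22 | -5}
Each is a switch {a | b} with numbers a > b; its mean value is (a + b)/2, and mean value is additive over game sums: m(G1 + G2) = m(G1) + m(G2).
Mean of G1 = (16 + (-19))/2 = -3/2 = -3/2
Mean of G2 = (22 + (-5))/2 = 17/2 = 17/2
Mean of G1 + G2 = -3/2 + 17/2 = 7

7


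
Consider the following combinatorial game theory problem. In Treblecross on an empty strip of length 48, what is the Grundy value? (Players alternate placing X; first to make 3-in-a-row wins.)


Treblecross: place X on empty cells; 3-in-a-row wins.
Playing within two cells of an existing X lets the opponent win at once, so sensible play treats the cells i-2..i+2 around each X as dead. The player left with no safe cell loses, so this is a normal-play take-away game on strips of safe cells.
Placing X at cell i (0-indexed) of a strip of k safe cells leaves independent strips of sizes max(0, i-2) and max(0, k-i-3). Hence G(k) = mex{ G(max(0,i-2)) XOR G(max(0,k-i-3)) : 0 <= i < k }, with G(0) = 0.
G(1): splits (0,0):0^0=0 -> mex({0}) = 1
G(2): splits (0,0):0^0=0 -> mex({0}) = 1
G(3): splits (0,0):0^0=0 -> mex({0}) = 1
G(4): splits (0,1):0^1=1 (0,0):0^0=0 -> mex({0, 1}) = 2
G(5): splits (0,2):0^1=1 (0,1):0^1=1 (0,0):0^0=0 -> mex({0, 1}) = 2
G(6) = mex({1}) = 0
G(7) = mex({0, 1, 2}) = 3
G(8) = mex({0, 1, 2}) = 3
G(9) = mex({0, 2}) = 1
G(10) = mex({0, 2, 3}) = 1
G(11) = mex({0, 3}) = 1
G(12) = mex({1, 3}) = 0
G(13) = mex({0, 1, 2, 3}) = 4
G(14) = mex({0, 1, 2}) = 3
G(15) = mex({0, 1, 2}) = 3
G(16) = mex({0, 1, 2, 4}) = 3
G(17) = mex({0, 1, 3, 4}) = 2
G(18) = mex({0, 1, 3, 4}) = 2
G(19) = mex({0, 1, 3, 5}) = 2
G(20) = mex({0, 1, 2, 3, 5}) = 4
G(21) = mex({0, 1, 2, 3, 5}) = 4
G(22) = mex({1, 2, 6}) = 0
G(23) = mex({0, 1, 2, 3, 4, 6}) = 5
G(24) = mex({0, 1, 2, 3, 4}) = 5
G(25) = mex({0, 1, 3, 4, 7}) = 2
G(26) = mex({0, 1, 3, 4, 5, 7}) = 2
G(27) = mex({0, 1, 3, 5}) = 2
G(28) = mex({0, 1, 2, 5}) = 3
G(29) = mex({0, 1, 2, 4, 5, 6}) = 3
G(30) = mex({1, 2, 4, 6}) = 0
G(31) = mex({0, 1, 2, 3, 4, 6}) = 5
G(32) = mex({1, 2, 3, 4, 7}) = 0
G(33) = mex({0, 3, 7}) = 1
G(34) = mex({0, 2, 3, 5, 7}) = 1
G(35) = mex({0, 2, 3, 5, 6}) = 1
G(36) = mex({0, 1, 2, 5, 6}) = 3
G(37) = mex({0, 1, 2, 4, 5, 6}) = 3
G(38) = mex({0, 1, 2, 4}) = 3
G(39) = mex({0, 1, 2, 3, 4, 7}) = 5
G(40) = mex({0, 1, 2, 3, 4, 5, 7}) = 6
G(41) = mex({0, 1, 2, 3, 5, 7}) = 4
G(42) = mex({0, 1, 2, 3, 5, 6, 7}) = 4
G(43) = mex({0, 2, 3, 5, 6}) = 1
G(44) = mex({1, 2, 3, 4, 5, 6}) = 0
G(45) = mex({0, 1, 2, 3, 4, 6, 7}) = 5
G(46) = mex({0, 1, 2, 3, 4, 7}) = 5
G(47) = mex({0, 1, 2, 3, 4, 5, 7}) = 6
G(48) = mex({0, 1, 2, 3, 4, 5, 7}) = 6
Therefore G(48) = 6.

6


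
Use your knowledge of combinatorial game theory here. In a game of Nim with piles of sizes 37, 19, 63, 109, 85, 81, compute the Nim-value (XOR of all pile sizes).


We need the XOR (exclusive or) of all pile sizes.
After XOR-ing pile 1 (size 37): 0 XOR 37 = 37
After XOR-ing pile 2 (size 19): 37 XOR 19 = 54
After XOR-ing pile 3 (size 63): 54 XOR 63 = 9
After XOR-ing pile 4 (size 109): 9 XOR 109 = 100
After XOR-ing pile 5 (size 85): 100 XOR 85 = 49
After XOR-ing pile 6 (size 81): 49 XOR 81 = 96
The Nim-value of this position is 96.

96


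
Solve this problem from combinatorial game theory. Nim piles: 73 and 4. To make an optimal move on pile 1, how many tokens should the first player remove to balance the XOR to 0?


Piles: 73 and 4
Current XOR: 73 XOR 4 = 77 (non-zero, so this is an N-position).
To make the XOR zero, we need to find a move that balances the piles.
For pile 1 (size 73): target = 73 XOR 77 = 4
We reduce pile 1 from 73 to 4.
Tokens removed: 73 - 4 = 69
Verification: 4 XOR 4 = 0

69


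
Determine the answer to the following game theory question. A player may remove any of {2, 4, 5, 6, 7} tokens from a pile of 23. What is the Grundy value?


The subtraction set is S = {2, 4, 5, 6, 7}.
G(k) = mex{ G(k - s) : s in S, s <= k }. We compute iteratively: G(0) = 0.
G(1) = mex({}) = 0
G(2) = mex({0}) = 1
G(3) = mex({0}) = 1
G(4) = mex({0, 1}) = 2
G(5) = mex({0, 1}) = 2
G(6) = mex({0, 1, 2}) = 3
G(7) = mex({0, 1, 2}) = 3
G(8) = mex({0, 1, 2, 3}) = 4
G(9) = mex({1, 2, 3}) = 0
G(10) = mex({1, 2, 3, 4}) = 0
G(11) = mex({0, 2, 3}) = 1
G(12) = mex({0, 2, 3, 4}) = 1
G(13) = mex({0, 1, 3, 4}) = 2
G(14) = mex({0, 1, 3, 4}) = 2
G(15) = mex({0, 1, 2, 4}) = 3
Observe that G(9)..G(15) = 0, 0, 1, 1, 2, 2, 3 repeats G(0)..G(6) = 0, 0, 1, 1, 2, 2, 3.
For k >= max(S) = 7, G(k) is determined by the previous 7 values G(k-7)..G(k-1); a window of 7 consecutive values has recurred shifted by 9, so by induction G(k + 9) = G(k) for all k >= 0: the sequence is periodic from the start with period 9.
One period: G(0..8) = 0, 0, 1, 1, 2, 2, 3, 3, 4.
23 mod 9 = 5, so G(23) = G(5) = 2.

2


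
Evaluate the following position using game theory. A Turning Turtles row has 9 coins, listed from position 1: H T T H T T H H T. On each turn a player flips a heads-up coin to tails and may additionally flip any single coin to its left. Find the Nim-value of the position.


Coins: H T T H T T H H T
Key fact: a single head at position k behaves exactly like a Nim heap of size k (turning it to T and optionally flipping a coin at j < k corresponds to moving the heap from k to j, or to 0), and heads combine as a disjunctive sum (two heads at the same place would cancel, matching j XOR j = 0). So the Nim-value is the XOR of the 1-indexed positions of the heads.
Face-up positions (1-indexed): [1, 4, 7, 8]
XOR 0 with 1: 0 XOR 1 = 1
XOR 1 with 4: 1 XOR 4 = 5
XOR 5 with 7: 5 XOR 7 = 2
XOR 2 with 8: 2 XOR 8 = 10
Nim-value = 10

10


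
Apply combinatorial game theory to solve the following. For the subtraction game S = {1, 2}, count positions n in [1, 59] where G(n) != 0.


Subtraction set S = {1, 2}, so G(n) = n mod 3.
G(n) = 0 when n is a multiple of 3.
Multiples of 3 in [1, 59]: 19
N-positions (nonzero Grundy) = 59 - 19 = 40

40


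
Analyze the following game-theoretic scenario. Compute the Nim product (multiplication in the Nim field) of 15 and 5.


Nim multiplication is bilinear over XOR: (u XOR v) * w = (u*w) XOR (v*w).
So we split each operand into its bit components and XOR the pairwise Nim products.
15 = 1 + 2 + 4 + 8 (as XOR of powers of 2).
5 = 1 + 4 (as XOR of powers of 2).
Using the standard Nim-product table on single bits:
  2*2 = 3,   2*4 = 8,   2*8 = 12,
  4*4 = 6,   4*8 = 11,  8*8 = 13,
and  1*x = x (identity), k*l = l*k (commutative).
Pairwise Nim products:
  1 * 1 = 1
  1 * 4 = 4
  2 * 1 = 2
  2 * 4 = 8
  4 * 1 = 4
  4 * 4 = 6
  8 * 1 = 8
  8 * 4 = 11
XOR them: 1 XOR 4 XOR 2 XOR 8 XOR 4 XOR 6 XOR 8 XOR 11 = 14.
Result: 15 * 5 = 14 (in Nim).

14


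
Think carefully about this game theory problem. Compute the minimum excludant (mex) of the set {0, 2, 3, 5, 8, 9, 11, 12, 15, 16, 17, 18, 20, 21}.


Set = {0, 2, 3, 5, 8, 9, 11, 12, 15, 16, 17, 18, 20, 21}
0 is in the set.
1 is NOT in the set. This is the mex.
mex = 1

1


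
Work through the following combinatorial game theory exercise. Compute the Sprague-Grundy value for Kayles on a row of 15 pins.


Kayles: a move removes 1 or 2 adjacent pins from a contiguous row.
Removing pins from a row of k leaves two independent rows (a, b) with a + b = k - 1 (one pin) or a + b = k - 2 (two pins); an end removal gives a = 0.
By Sprague-Grundy, G(k) = mex{ G(a) XOR G(b) } over all these splits. G(0) = 0.
G(1): splits (0,0):0^0=0 -> mex({0}) = 1
G(2): splits (0,1):0^1=1 (0,0):0^0=0 -> mex({0, 1}) = 2
G(3): splits (0,2):0^2=2 (1,1):1^1=0 (0,1):0^1=1 -> mex({0, 1, 2}) = 3
G(4): splits (0,3):0^3=3 (1,2):1^2=3 (0,2):0^2=2 (1,1):1^1=0 -> mex({0, 2, 3}) = 1
G(5): splits (0,4):0^1=1 (1,3):1^3=2 (2,2):2^2=0 (0,3):0^3=3 (1,2):1^2=3 -> mex({0, 1, 2, 3}) = 4
G(6) = mex({0, 1, 2, 4}) = 3
G(7) = mex({0, 1, 3, 4, 5}) = 2
G(8) = mex({0, 2, 3, 5, 6}) = 1
G(9) = mex({0, 1, 2, 3, 6, 7}) = 4
G(10) = mex({0, 1, 3, 4, 5, 7}) = 2
G(11) = mex({0, 1, 2, 3, 4, 5}) = 6
G(12) = mex({0, 1, 2, 3, 5, 6, 7}) = 4
G(13) = mex({0, 2, 3, 4, 6, 7}) = 1
G(14) = mex({0, 1, 4, 5, 6, 7}) = 2
G(15) = mex({0, 1, 2, 3, 4, 5, 6}) = 7
Therefore G(15) = 7.

7


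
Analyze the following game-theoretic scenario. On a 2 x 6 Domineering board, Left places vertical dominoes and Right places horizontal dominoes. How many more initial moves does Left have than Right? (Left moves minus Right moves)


Board is 2 x 6 (rows x cols).
Left (vertical) placements: (rows-1) * cols = 1 * 6 = 6
Right (horizontal) placements: rows * (cols-1) = 2 * 5 = 10
Advantage = Left - Right = 6 - 10 = -4

-4


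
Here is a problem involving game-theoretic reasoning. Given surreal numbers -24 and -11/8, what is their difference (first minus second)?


x = -24, y = -11/8
Converting to common denominator: 8
x = -192/8, y = -11/8
x - y = -24 - -11/8 = -181/8

-181/8


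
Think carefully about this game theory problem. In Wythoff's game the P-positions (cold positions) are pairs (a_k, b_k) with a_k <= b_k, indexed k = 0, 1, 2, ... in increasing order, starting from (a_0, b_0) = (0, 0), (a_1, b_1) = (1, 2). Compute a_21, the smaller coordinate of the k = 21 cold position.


By Wythoff's theorem, a_k = floor(k * phi) and b_k = floor(k * phi^2) = a_k + k, where phi = (1 + sqrt(5))/2 is the golden ratio.
phi = (1 + sqrt(5))/2 = 1.618034
k = 21
k * phi = 21 * 1.618034 = 33.978714
a_21 = floor(k * phi) = 33

33


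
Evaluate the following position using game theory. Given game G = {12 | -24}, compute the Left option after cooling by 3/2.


Original game: {12 | -24} (a switch {a | b} with a > b).
Cooling by t (for t below the temperature (a - b)/2 = 18) taxes each move by t: {a | b} cooled by t is {a - t | b + t}.
Cooling amount: t = 3/2
Cooled Left option: 12 - 3/2 = 21/2
Cooled Right option: -24 + 3/2 = -45/2
Cooled game: {21/2 | -45/2}
Left option = 21/2

21/2


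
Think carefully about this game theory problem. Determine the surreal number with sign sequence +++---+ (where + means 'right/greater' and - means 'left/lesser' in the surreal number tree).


Sign expansion: +++---+
Rule: track bounds (lo, hi), initially (-inf, +inf). On '+', the current value becomes lo and we move to the simplest number in (value, hi): value + 1 if hi = +inf, otherwise the midpoint (value + hi)/2. On '-', the current value becomes hi and we move to value - 1 if lo = -inf, otherwise the midpoint (lo + value)/2.
Start at 0.
Step 1: sign = +, move right. Bounds: (0, +inf). Value = 1
Step 2: sign = +, move right. Bounds: (1, +inf). Value = 2
Step 3: sign = +, move right. Bounds: (2, +inf). Value = 3
Step 4: sign = -, move left. Bounds: (2, 3). Value = 5/2
Step 5: sign = -, move left. Bounds: (2, 5/2). Value = 9/4
Step 6: sign = -, move left. Bounds: (2, 9/4). Value = 17/8
Step 7: sign = +, move right. Bounds: (17/8, 9/4). Value = 35/16
The surreal number with sign expansion +++---+ is 35/16.

35/16


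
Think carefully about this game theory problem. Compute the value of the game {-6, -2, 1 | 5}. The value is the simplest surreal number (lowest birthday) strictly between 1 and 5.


Left options: {-6, -2, 1}, max = 1
Right options: {5}, min = 5
All options are numbers and max(Left) < min(Right), so by the simplicity theorem the value is the simplest (earliest-born) number strictly between 1 and 5.
Integers 2 through 4 all lie strictly between 1 and 5.
Among integers, the simplest (lowest birthday = smallest |n|; 0 is born on day 0, +-n on day n) is 2.
No non-integer in the interval can be simpler: if x is a non-integer in the interval, then floor(x) or ceil(x) also lies in the interval (the interval contains an integer), and both are proper prefixes of x's sign expansion, i.e. born earlier. So the game value is 2.
Game value = 2

2


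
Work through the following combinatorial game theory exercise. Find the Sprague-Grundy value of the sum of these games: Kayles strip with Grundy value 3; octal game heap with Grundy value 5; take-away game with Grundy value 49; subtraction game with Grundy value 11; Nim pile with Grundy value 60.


By the Sprague-Grundy theorem, the Grundy value of a sum of games is the XOR of individual Grundy values.
Kayles strip: Grundy value = 3. Running XOR: 0 XOR 3 = 3
octal game heap: Grundy value = 5. Running XOR: 3 XOR 5 = 6
take-away game: Grundy value = 49. Running XOR: 6 XOR 49 = 55
subtraction game: Grundy value = 11. Running XOR: 55 XOR 11 = 60
Nim pile: Grundy value = 60. Running XOR: 60 XOR 60 = 0
The combined Grundy value is 0.

0


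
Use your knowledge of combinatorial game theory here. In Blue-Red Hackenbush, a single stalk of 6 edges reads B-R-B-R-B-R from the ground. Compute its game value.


Edges (from ground): B-R-B-R-B-R
By Berlekamp's sign-expansion rule, a Blue-Red Hackenbush stalk has the value of the surreal number whose sign sequence is the edge sequence with B -> + and R -> -.
Sign sequence: +-+-+-
Trace the sign expansion in the surreal number tree, starting from 0:
Edge 1: B (sign +) -> bounds (0, +inf), value = 1
Edge 2: R (sign -) -> bounds (0, 1), value = 1/2
Edge 3: B (sign +) -> bounds (1/2, 1), value = 3/4
Edge 4: R (sign -) -> bounds (1/2, 3/4), value = 5/8
Edge 5: B (sign +) -> bounds (5/8, 3/4), value = 11/16
Edge 6: R (sign -) -> bounds (5/8, 11/16), value = 21/32
Game value = 21/32

21/32


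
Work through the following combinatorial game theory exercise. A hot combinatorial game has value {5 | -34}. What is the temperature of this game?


The game is {5 | -34}, a switch {a | b} with numbers a > b.
Cooling {a | b} by t gives {a - t | b + t}, which stops being hot when a - t = b + t, i.e. at t = (a - b)/2. So the temperature of a switch is (a - b)/2.
Temperature = (Left option - Right option) / 2
= (5 - (-34)) / 2
= 39 / 2
= 39/2

39/2


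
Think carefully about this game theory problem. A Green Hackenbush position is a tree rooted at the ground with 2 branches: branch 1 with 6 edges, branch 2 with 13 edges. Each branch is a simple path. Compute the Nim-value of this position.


The tree has 2 branches from the ground vertex.
In Green Hackenbush, the Nim-value of a simple path of length k is k.
Branch 1: length 6, Nim-value = 6
Branch 2: length 13, Nim-value = 13
Total Nim-value = XOR of all branch values:
0 XOR 6 = 6
6 XOR 13 = 11
Nim-value of the tree = 11

11


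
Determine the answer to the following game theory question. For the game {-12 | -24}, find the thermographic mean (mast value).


Game = {-12 | -24}, a switch {a | b} with numbers a > b.
Its thermograph has left wall a - t and right wall b + t, which meet at t = (a - b)/2, where both equal (a + b)/2. So the mast (mean value) is at (a + b)/2.
Mean = (-12 + (-24))/2 = -36/2 = -18

-18


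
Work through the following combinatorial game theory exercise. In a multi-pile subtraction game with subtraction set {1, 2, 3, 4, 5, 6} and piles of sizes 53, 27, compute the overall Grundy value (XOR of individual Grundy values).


Subtraction set: {1, 2, 3, 4, 5, 6}
For this subtraction set, G(n) = n mod 7 (period = max + 1 = 7).
Pile 1 (size 53): G(53) = 53 mod 7 = 4
Pile 2 (size 27): G(27) = 27 mod 7 = 6
Total Grundy value = XOR of all: 4 XOR 6 = 2

2


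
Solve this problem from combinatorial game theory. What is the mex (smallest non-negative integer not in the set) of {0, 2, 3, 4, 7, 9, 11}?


Set = {0, 2, 3, 4, 7, 9, 11}
0 is in the set.
1 is NOT in the set. This is the mex.
mex = 1

1


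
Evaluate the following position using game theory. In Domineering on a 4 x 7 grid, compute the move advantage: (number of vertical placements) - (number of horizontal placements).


Board is 4 x 7 (rows x cols).
Left (vertical) placements: (rows-1) * cols = 3 * 7 = 21
Right (horizontal) placements: rows * (cols-1) = 4 * 6 = 24
Advantage = Left - Right = 21 - 24 = -3

-3


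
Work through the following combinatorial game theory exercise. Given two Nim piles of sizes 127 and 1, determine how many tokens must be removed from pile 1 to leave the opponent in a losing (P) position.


Piles: 127 and 1
Current XOR: 127 XOR 1 = 126 (non-zero, so this is an N-position).
To make the XOR zero, we need to find a move that balances the piles.
For pile 1 (size 127): target = 127 XOR 126 = 1
We reduce pile 1 from 127 to 1.
Tokens removed: 127 - 1 = 126
Verification: 1 XOR 1 = 0

126


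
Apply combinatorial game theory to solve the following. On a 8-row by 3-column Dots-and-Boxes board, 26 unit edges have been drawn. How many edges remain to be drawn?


Grid: 8 x 3 boxes, i.e. 9 rows and 4 columns of dots.
Horizontal edges: (rows + 1) * cols = 9 * 3 = 27
Vertical edges: rows * (cols + 1) = 8 * 4 = 32
Total edges: 27 + 32 = 59
Edges drawn: 26
Remaining: 59 - 26 = 33

33


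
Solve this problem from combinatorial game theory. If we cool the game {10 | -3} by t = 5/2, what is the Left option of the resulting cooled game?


Original game: {10 | -3} (a switch {a | b} with a > b).
Cooling by t (for t below the temperature (a - b)/2 = 13/2) taxes each move by t: {a | b} cooled by t is {a - t | b + t}.
Cooling amount: t = 5/2
Cooled Left option: 10 - 5/2 = 15/2
Cooled Right option: -3 + 5/2 = -1/2
Cooled game: {15/2 | -1/2}
Left option = 15/2

15/2


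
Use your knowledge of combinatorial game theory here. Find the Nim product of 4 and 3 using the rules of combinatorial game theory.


Nim multiplication is bilinear over XOR: (u XOR v) * w = (u*w) XOR (v*w).
So we split each operand into its bit components and XOR the pairwise Nim products.
4 = 4 (as XOR of powers of 2).
3 = 1 + 2 (as XOR of powers of 2).
Using the standard Nim-product table on single bits:
  2*2 = 3,   2*4 = 8,   2*8 = 12,
  4*4 = 6,   4*8 = 11,  8*8 = 13,
and  1*x = x (identity), k*l = l*k (commutative).
Pairwise Nim products:
  4 * 1 = 4
  4 * 2 = 8
XOR them: 4 XOR 8 = 12.
Result: 4 * 3 = 12 (in Nim).

12


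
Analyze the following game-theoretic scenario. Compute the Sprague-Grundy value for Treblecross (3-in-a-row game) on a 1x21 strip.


Treblecross: place X on empty cells; 3-in-a-row wins.
Playing within two cells of an existing X lets the opponent win at once, so sensible play treats the cells i-2..i+2 around each X as dead. The player left with no safe cell loses, so this is a normal-play take-away game on strips of safe cells.
Placing X at cell i (0-indexed) of a strip of k safe cells leaves independent strips of sizes max(0, i-2) and max(0, k-i-3). Hence G(k) = mex{ G(max(0,i-2)) XOR G(max(0,k-i-3)) : 0 <= i < k }, with G(0) = 0.
G(1): splits (0,0):0^0=0 -> mex({0}) = 1
G(2): splits (0,0):0^0=0 -> mex({0}) = 1
G(3): splits (0,0):0^0=0 -> mex({0}) = 1
G(4): splits (0,1):0^1=1 (0,0):0^0=0 -> mex({0, 1}) = 2
G(5): splits (0,2):0^1=1 (0,1):0^1=1 (0,0):0^0=0 -> mex({0, 1}) = 2
G(6) = mex({1}) = 0
G(7) = mex({0, 1, 2}) = 3
G(8) = mex({0, 1, 2}) = 3
G(9) = mex({0, 2}) = 1
G(10) = mex({0, 2, 3}) = 1
G(11) = mex({0, 3}) = 1
G(12) = mex({1, 3}) = 0
G(13) = mex({0, 1, 2, 3}) = 4
G(14) = mex({0, 1, 2}) = 3
G(15) = mex({0, 1, 2}) = 3
G(16) = mex({0, 1, 2, 4}) = 3
G(17) = mex({0, 1, 3, 4}) = 2
G(18) = mex({0, 1, 3, 4}) = 2
G(19) = mex({0, 1, 3, 5}) = 2
G(20) = mex({0, 1, 2, 3, 5}) = 4
G(21) = mex({0, 1, 2, 3, 5}) = 4
Therefore G(21) = 4.

4


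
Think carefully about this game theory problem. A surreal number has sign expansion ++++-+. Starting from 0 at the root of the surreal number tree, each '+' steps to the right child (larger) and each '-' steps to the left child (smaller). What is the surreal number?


Sign expansion: ++++-+
Rule: track bounds (lo, hi), initially (-inf, +inf). On '+', the current value becomes lo and we move to the simplest number in (value, hi): value + 1 if hi = +inf, otherwise the midpoint (value + hi)/2. On '-', the current value becomes hi and we move to value - 1 if lo = -inf, otherwise the midpoint (lo + value)/2.
Start at 0.
Step 1: sign = +, move right. Bounds: (0, +inf). Value = 1
Step 2: sign = +, move right. Bounds: (1, +inf). Value = 2
Step 3: sign = +, move right. Bounds: (2, +inf). Value = 3
Step 4: sign = +, move right. Bounds: (3, +inf). Value = 4
Step 5: sign = -, move left. Bounds: (3, 4). Value = 7/2
Step 6: sign = +, move right. Bounds: (7/2, 4). Value = 15/4
The surreal number with sign expansion ++++-+ is 15/4.

15/4


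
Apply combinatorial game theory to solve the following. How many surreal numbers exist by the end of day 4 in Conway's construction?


Day 0: {|} = 0 is born. Count = 1.
Day n: the number of surreal numbers born by day n is 2^(n+1) - 1.
By day 0: 2^1 - 1 = 1
By day 1: 2^2 - 1 = 3
By day 2: 2^3 - 1 = 7
By day 3: 2^4 - 1 = 15
By day 4: 2^5 - 1 = 31
By day 4: 31 surreal numbers.

31


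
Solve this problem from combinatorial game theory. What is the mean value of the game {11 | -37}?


Game = {11 | -37}, a switch {a | b} with numbers a > b.
Its thermograph has left wall a - t and right wall b + t, which meet at t = (a - b)/2, where both equal (a + b)/2. So the mast (mean value) is at (a + b)/2.
Mean = (11 + (-37))/2 = -26/2 = -13

-13


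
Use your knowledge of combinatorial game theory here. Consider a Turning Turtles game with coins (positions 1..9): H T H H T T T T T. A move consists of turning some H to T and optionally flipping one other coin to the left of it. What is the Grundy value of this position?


Coins: H T H H T T T T T
Key fact: a single head at position k behaves exactly like a Nim heap of size k (turning it to T and optionally flipping a coin at j < k corresponds to moving the heap from k to j, or to 0), and heads combine as a disjunctive sum (two heads at the same place would cancel, matching j XOR j = 0). So the Nim-value is the XOR of the 1-indexed positions of the heads.
Face-up positions (1-indexed): [1, 3, 4]
XOR 0 with 1: 0 XOR 1 = 1
XOR 1 with 3: 1 XOR 3 = 2
XOR 2 with 4: 2 XOR 4 = 6
Nim-value = 6

6


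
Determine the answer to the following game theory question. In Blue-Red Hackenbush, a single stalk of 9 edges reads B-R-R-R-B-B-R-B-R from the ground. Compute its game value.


Edges (from ground): B-R-R-R-B-B-R-B-R
By Berlekamp's sign-expansion rule, a Blue-Red Hackenbush stalk has the value of the surreal number whose sign sequence is the edge sequence with B -> + and R -> -.
Sign sequence: +---++-+-
Trace the sign expansion in the surreal number tree, starting from 0:
Edge 1: B (sign +) -> bounds (0, +inf), value = 1
Edge 2: R (sign -) -> bounds (0, 1), value = 1/2
Edge 3: R (sign -) -> bounds (0, 1/2), value = 1/4
Edge 4: R (sign -) -> bounds (0, 1/4), value = 1/8
Edge 5: B (sign +) -> bounds (1/8, 1/4), value = 3/16
Edge 6: B (sign +) -> bounds (3/16, 1/4), value = 7/32
Edge 7: R (sign -) -> bounds (3/16, 7/32), value = 13/64
Edge 8: B (sign +) -> bounds (13/64, 7/32), value = 27/128
Edge 9: R (sign -) -> bounds (13/64, 27/128), value = 53/256
Game value = 53/256

53/256


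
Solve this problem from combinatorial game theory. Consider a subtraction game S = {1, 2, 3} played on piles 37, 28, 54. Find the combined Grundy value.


Subtraction set: {1, 2, 3}
For this subtraction set, G(n) = n mod 4 (period = max + 1 = 4).
Pile 1 (size 37): G(37) = 37 mod 4 = 1
Pile 2 (size 28): G(28) = 28 mod 4 = 0
Pile 3 (size 54): G(54) = 54 mod 4 = 2
Total Grundy value = XOR of all: 1 XOR 0 XOR 2 = 3

3


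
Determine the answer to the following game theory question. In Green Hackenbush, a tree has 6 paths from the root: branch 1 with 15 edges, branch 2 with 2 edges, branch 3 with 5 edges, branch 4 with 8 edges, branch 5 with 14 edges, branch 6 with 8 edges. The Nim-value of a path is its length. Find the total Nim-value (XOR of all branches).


The tree has 6 branches from the ground vertex.
In Green Hackenbush, the Nim-value of a simple path of length k is k.
Branch 1: length 15, Nim-value = 15
Branch 2: length 2, Nim-value = 2
Branch 3: length 5, Nim-value = 5
Branch 4: length 8, Nim-value = 8
Branch 5: length 14, Nim-value = 14
Branch 6: length 8, Nim-value = 8
Total Nim-value = XOR of all branch values:
0 XOR 15 = 15
15 XOR 2 = 13
13 XOR 5 = 8
8 XOR 8 = 0
0 XOR 14 = 14
14 XOR 8 = 6
Nim-value of the tree = 6

6


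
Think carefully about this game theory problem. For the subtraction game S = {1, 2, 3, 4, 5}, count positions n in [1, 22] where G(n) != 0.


Subtraction set S = {1, 2, 3, 4, 5}, so G(n) = n mod 6.
G(n) = 0 when n is a multiple of 6.
Multiples of 6 in [1, 22]: 3
N-positions (nonzero Grundy) = 22 - 3 = 19

19


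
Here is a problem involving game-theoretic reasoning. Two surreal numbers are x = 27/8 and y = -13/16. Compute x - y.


x = 27/8, y = -13/16
Converting to common denominator: 16
x = 54/16, y = -13/16
x - y = 27/8 - -13/16 = 67/16

67/16


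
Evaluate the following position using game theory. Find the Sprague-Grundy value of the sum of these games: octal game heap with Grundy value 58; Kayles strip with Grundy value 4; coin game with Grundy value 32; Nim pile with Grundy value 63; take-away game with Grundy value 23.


By the Sprague-Grundy theorem, the Grundy value of a sum of games is the XOR of individual Grundy values.
octal game heap: Grundy value = 58. Running XOR: 0 XOR 58 = 58
Kayles strip: Grundy value = 4. Running XOR: 58 XOR 4 = 62
coin game: Grundy value = 32. Running XOR: 62 XOR 32 = 30
Nim pile: Grundy value = 63. Running XOR: 30 XOR 63 = 33
take-away game: Grundy value = 23. Running XOR: 33 XOR 23 = 54
The combined Grundy value is 54.

54


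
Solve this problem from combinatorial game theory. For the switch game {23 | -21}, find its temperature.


The game is {23 | -21}, a switch {a | b} with numbers a > b.
Cooling {a | b} by t gives {a - t | b + t}, which stops being hot when a - t = b + t, i.e. at t = (a - b)/2. So the temperature of a switch is (a - b)/2.
Temperature = (Left option - Right option) / 2
= (23 - (-21)) / 2
= 44 / 2
= 22

22


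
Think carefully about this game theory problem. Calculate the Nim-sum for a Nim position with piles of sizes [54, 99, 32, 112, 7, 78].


We need the XOR (exclusive or) of all pile sizes.
After XOR-ing pile 1 (size 54): 0 XOR 54 = 54
After XOR-ing pile 2 (size 99): 54 XOR 99 = 85
After XOR-ing pile 3 (size 32): 85 XOR 32 = 117
After XOR-ing pile 4 (size 112): 117 XOR 112 = 5
After XOR-ing pile 5 (size 7): 5 XOR 7 = 2
After XOR-ing pile 6 (size 78): 2 XOR 78 = 76
The Nim-value of this position is 76.

76


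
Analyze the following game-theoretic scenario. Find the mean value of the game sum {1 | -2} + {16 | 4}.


G1 = {1 | -2}, G2 = {16 | 4}
Each is a switch {a | b} with numbers a > b; its mean value is (a + b)/2, and mean value is additive over game sums: m(G1 + G2) = m(G1) + m(G2).
Mean of G1 = (1 + (-2))/2 = -1/2 = -1/2
Mean of G2 = (16 + (4))/2 = 20/2 = 10
Mean of G1 + G2 = -1/2 + 10 = 19/2

19/2


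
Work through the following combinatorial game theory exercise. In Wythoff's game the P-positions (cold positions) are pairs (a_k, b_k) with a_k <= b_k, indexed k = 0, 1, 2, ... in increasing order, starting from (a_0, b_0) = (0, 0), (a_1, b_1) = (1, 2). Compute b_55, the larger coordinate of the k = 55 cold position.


By Wythoff's theorem, a_k = floor(k * phi) and b_k = floor(k * phi^2) = a_k + k, where phi = (1 + sqrt(5))/2 is the golden ratio.
phi = (1 + sqrt(5))/2 = 1.618034
phi^2 = phi + 1 = 2.618034
k = 55
k * phi^2 = 55 * 2.618034 = 143.991869
b_55 = floor(k * phi^2) = 143 (check: a_55 + k = 88 + 55 = 143)

143


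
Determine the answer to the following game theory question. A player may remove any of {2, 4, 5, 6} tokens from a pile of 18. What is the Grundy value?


The subtraction set is S = {2, 4, 5, 6}.
G(k) = mex{ G(k - s) : s in S, s <= k }. We compute iteratively: G(0) = 0.
G(1) = mex({}) = 0
G(2) = mex({0}) = 1
G(3) = mex({0}) = 1
G(4) = mex({0, 1}) = 2
G(5) = mex({0, 1}) = 2
G(6) = mex({0, 1, 2}) = 3
G(7) = mex({0, 1, 2}) = 3
G(8) = mex({1, 2, 3}) = 0
G(9) = mex({1, 2, 3}) = 0
G(10) = mex({0, 2, 3}) = 1
G(11) = mex({0, 2, 3}) = 1
G(12) = mex({0, 1, 3}) = 2
G(13) = mex({0, 1, 3}) = 2
Observe that G(8)..G(13) = 0, 0, 1, 1, 2, 2 repeats G(0)..G(5) = 0, 0, 1, 1, 2, 2.
For k >= max(S) = 6, G(k) is determined by the previous 6 values G(k-6)..G(k-1); a window of 6 consecutive values has recurred shifted by 8, so by induction G(k + 8) = G(k) for all k >= 0: the sequence is periodic from the start with period 8.
One period: G(0..7) = 0, 0, 1, 1, 2, 2, 3, 3.
18 mod 8 = 2, so G(18) = G(2) = 1.

1


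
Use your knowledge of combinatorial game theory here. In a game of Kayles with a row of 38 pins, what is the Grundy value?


Kayles: a move removes 1 or 2 adjacent pins from a contiguous row.
Removing pins from a row of k leaves two independent rows (a, b) with a + b = k - 1 (one pin) or a + b = k - 2 (two pins); an end removal gives a = 0.
By Sprague-Grundy, G(k) = mex{ G(a) XOR G(b) } over all these splits. G(0) = 0.
G(1): splits (0,0):0^0=0 -> mex({0}) = 1
G(2): splits (0,1):0^1=1 (0,0):0^0=0 -> mex({0, 1}) = 2
G(3): splits (0,2):0^2=2 (1,1):1^1=0 (0,1):0^1=1 -> mex({0, 1, 2}) = 3
G(4): splits (0,3):0^3=3 (1,2):1^2=3 (0,2):0^2=2 (1,1):1^1=0 -> mex({0, 2, 3}) = 1
G(5): splits (0,4):0^1=1 (1,3):1^3=2 (2,2):2^2=0 (0,3):0^3=3 (1,2):1^2=3 -> mex({0, 1, 2, 3}) = 4
G(6) = mex({0, 1, 2, 4}) = 3
G(7) = mex({0, 1, 3, 4, 5}) = 2
G(8) = mex({0, 2, 3, 5, 6}) = 1
G(9) = mex({0, 1, 2, 3, 6, 7}) = 4
G(10) = mex({0, 1, 3, 4, 5, 7}) = 2
G(11) = mex({0, 1, 2, 3, 4, 5}) = 6
G(12) = mex({0, 1, 2, 3, 5, 6, 7}) = 4
G(13) = mex({0, 2, 3, 4, 6, 7}) = 1
G(14) = mex({0, 1, 4, 5, 6, 7}) = 2
G(15) = mex({0, 1, 2, 3, 4, 5, 6}) = 7
G(16) = mex({0, 2, 3, 5, 6, 7}) = 1
G(17) = mex({0, 1, 2, 3, 5, 6, 7}) = 4
G(18) = mex({0, 1, 2, 4, 5, 6}) = 3
G(19) = mex({0, 1, 3, 4, 5, 7}) = 2
G(20) = mex({0, 2, 3, 4, 5, 6, 7}) = 1
G(21) = mex({0, 1, 2, 3, 5, 6, 7}) = 4
G(22) = mex({0, 1, 2, 3, 4, 5, 7}) = 6
G(23) = mex({0, 1, 2, 3, 4, 5, 6}) = 7
G(24) = mex({0, 1, 2, 3, 5, 6, 7}) = 4
G(25) = mex({0, 2, 3, 4, 6, 7}) = 1
G(26) = mex({0, 1, 3, 4, 5, 6, 7}) = 2
G(27) = mex({0, 1, 2, 3, 4, 5, 6, 7}) = 8
G(28) = mex({0, 1, 2, 3, 4, 6, 7, 8}) = 5
G(29) = mex({0, 1, 2, 3, 5, 6, 7, 8, 9}) = 4
G(30) = mex({0, 1, 2, 3, 4, 5, 6, 9, 10}) = 7
G(31) = mex({0, 1, 3, 4, 5, 7, 10, 11}) = 2
G(32) = mex({0, 2, 3, 4, 5, 6, 7, 9, 11}) = 1
G(33) = mex({0, 1, 2, 3, 4, 5, 6, 7, 9, 12}) = 8
G(34) = mex({0, 1, 2, 3, 4, 5, 7, 8, 11, 12}) = 6
G(35) = mex({0, 1, 2, 3, 4, 5, 6, 8, 9, 10, 11}) = 7
G(36) = mex({0, 1, 2, 3, 5, 6, 7, 9, 10}) = 4
G(37) = mex({0, 2, 3, 4, 6, 7, 9, 10, 11, 12}) = 1
G(38) = mex({0, 1, 3, 4, 5, 6, 7, 9, 10, 11, 12}) = 2
Therefore G(38) = 2.

2


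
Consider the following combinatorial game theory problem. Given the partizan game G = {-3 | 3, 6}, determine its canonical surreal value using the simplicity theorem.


Left options: {-3}, max = -3
Right options: {3, 6}, min = 3
All options are numbers and max(Left) < min(Right), so by the simplicity theorem the value is the simplest (earliest-born) number strictly between -3 and 3.
Integers -2 through 2 all lie strictly between -3 and 3.
Among integers, the simplest (lowest birthday = smallest |n|; 0 is born on day 0, +-n on day n) is 0.
No non-integer in the interval can be simpler: if x is a non-integer in the interval, then floor(x) or ceil(x) also lies in the interval (the interval contains an integer), and both are proper prefixes of x's sign expansion, i.e. born earlier. So the game value is 0.
Game value = 0

0


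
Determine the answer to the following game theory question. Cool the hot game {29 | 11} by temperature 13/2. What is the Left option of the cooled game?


Original game: {29 | 11} (a switch {a | b} with a > b).
Cooling by t (for t below the temperature (a - b)/2 = 9) taxes each move by t: {a | b} cooled by t is {a - t | b + t}.
Cooling amount: t = 13/2
Cooled Left option: 29 - 13/2 = 45/2
Cooled Right option: 11 + 13/2 = 35/2
Cooled game: {45/2 | 35/2}
Left option = 45/2

45/2


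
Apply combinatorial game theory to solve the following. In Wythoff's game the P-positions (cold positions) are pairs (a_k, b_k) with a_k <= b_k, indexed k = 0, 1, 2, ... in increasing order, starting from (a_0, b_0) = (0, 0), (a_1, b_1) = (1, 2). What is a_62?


By Wythoff's theorem, a_k = floor(k * phi) and b_k = floor(k * phi^2) = a_k + k, where phi = (1 + sqrt(5))/2 is the golden ratio.
phi = (1 + sqrt(5))/2 = 1.618034
k = 62
k * phi = 62 * 1.618034 = 100.318107
a_62 = floor(k * phi) = 100

100


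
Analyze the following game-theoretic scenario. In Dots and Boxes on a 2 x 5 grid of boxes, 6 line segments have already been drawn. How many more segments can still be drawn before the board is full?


Grid: 2 x 5 boxes, i.e. 3 rows and 6 columns of dots.
Horizontal edges: (rows + 1) * cols = 3 * 5 = 15
Vertical edges: rows * (cols + 1) = 2 * 6 = 12
Total edges: 15 + 12 = 27
Edges drawn: 6
Remaining: 27 - 6 = 21

21


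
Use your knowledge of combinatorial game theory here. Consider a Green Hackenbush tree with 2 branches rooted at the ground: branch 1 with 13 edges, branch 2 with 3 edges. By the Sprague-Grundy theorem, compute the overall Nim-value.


The tree has 2 branches from the ground vertex.
In Green Hackenbush, the Nim-value of a simple path of length k is k.
Branch 1: length 13, Nim-value = 13
Branch 2: length 3, Nim-value = 3
Total Nim-value = XOR of all branch values:
0 XOR 13 = 13
13 XOR 3 = 14
Nim-value of the tree = 14

14


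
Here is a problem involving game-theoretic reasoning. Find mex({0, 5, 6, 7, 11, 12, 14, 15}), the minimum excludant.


Set = {0, 5, 6, 7, 11, 12, 14, 15}
0 is in the set.
1 is NOT in the set. This is the mex.
mex = 1

1


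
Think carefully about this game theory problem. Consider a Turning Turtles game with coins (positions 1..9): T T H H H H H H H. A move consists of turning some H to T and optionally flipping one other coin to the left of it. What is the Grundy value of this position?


Coins: T T H H H H H H H
Key fact: a single head at position k behaves exactly like a Nim heap of size k (turning it to T and optionally flipping a coin at j < k corresponds to moving the heap from k to j, or to 0), and heads combine as a disjunctive sum (two heads at the same place would cancel, matching j XOR j = 0). So the Nim-value is the XOR of the 1-indexed positions of the heads.
Face-up positions (1-indexed): [3, 4, 5, 6, 7, 8, 9]
XOR 0 with 3: 0 XOR 3 = 3
XOR 3 with 4: 3 XOR 4 = 7
XOR 7 with 5: 7 XOR 5 = 2
XOR 2 with 6: 2 XOR 6 = 4
XOR 4 with 7: 4 XOR 7 = 3
XOR 3 with 8: 3 XOR 8 = 11
XOR 11 with 9: 11 XOR 9 = 2
Nim-value = 2

2


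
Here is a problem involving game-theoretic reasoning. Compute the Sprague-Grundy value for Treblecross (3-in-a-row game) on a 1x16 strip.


Treblecross: place X on empty cells; 3-in-a-row wins.
Playing within two cells of an existing X lets the opponent win at once, so sensible play treats the cells i-2..i+2 around each X as dead. The player left with no safe cell loses, so this is a normal-play take-away game on strips of safe cells.
Placing X at cell i (0-indexed) of a strip of k safe cells leaves independent strips of sizes max(0, i-2) and max(0, k-i-3). Hence G(k) = mex{ G(max(0,i-2)) XOR G(max(0,k-i-3)) : 0 <= i < k }, with G(0) = 0.
G(1): splits (0,0):0^0=0 -> mex({0}) = 1
G(2): splits (0,0):0^0=0 -> mex({0}) = 1
G(3): splits (0,0):0^0=0 -> mex({0}) = 1
G(4): splits (0,1):0^1=1 (0,0):0^0=0 -> mex({0, 1}) = 2
G(5): splits (0,2):0^1=1 (0,1):0^1=1 (0,0):0^0=0 -> mex({0, 1}) = 2
G(6) = mex({1}) = 0
G(7) = mex({0, 1, 2}) = 3
G(8) = mex({0, 1, 2}) = 3
G(9) = mex({0, 2}) = 1
G(10) = mex({0, 2, 3}) = 1
G(11) = mex({0, 3}) = 1
G(12) = mex({1, 3}) = 0
G(13) = mex({0, 1, 2, 3}) = 4
G(14) = mex({0, 1, 2}) = 3
G(15) = mex({0, 1, 2}) = 3
G(16) = mex({0, 1, 2, 4}) = 3
Therefore G(16) = 3.

3


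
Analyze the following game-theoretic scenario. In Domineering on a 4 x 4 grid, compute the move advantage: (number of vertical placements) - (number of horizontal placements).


Board is 4 x 4 (rows x cols).
Left (vertical) placements: (rows-1) * cols = 3 * 4 = 12
Right (horizontal) placements: rows * (cols-1) = 4 * 3 = 12
Advantage = Left - Right = 12 - 12 = 0

0


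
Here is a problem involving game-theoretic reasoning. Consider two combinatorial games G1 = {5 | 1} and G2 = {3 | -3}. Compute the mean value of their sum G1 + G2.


G1 = {5 | 1}, G2 = {3 | -3}
Each is a switch {a | b} with numbers a > b; its mean value is (a + b)/2, and mean value is additive over game sums: m(G1 + G2) = m(G1) + m(G2).
Mean of G1 = (5 + (1))/2 = 6/2 = 3
Mean of G2 = (3 + (-3))/2 = 0/2 = 0
Mean of G1 + G2 = 3 + 0 = 3

3


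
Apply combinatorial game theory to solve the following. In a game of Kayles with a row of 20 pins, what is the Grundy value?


Kayles: a move removes 1 or 2 adjacent pins from a contiguous row.
Removing pins from a row of k leaves two independent rows (a, b) with a + b = k - 1 (one pin) or a + b = k - 2 (two pins); an end removal gives a = 0.
By Sprague-Grundy, G(k) = mex{ G(a) XOR G(b) } over all these splits. G(0) = 0.
G(1): splits (0,0):0^0=0 -> mex({0}) = 1
G(2): splits (0,1):0^1=1 (0,0):0^0=0 -> mex({0, 1}) = 2
G(3): splits (0,2):0^2=2 (1,1):1^1=0 (0,1):0^1=1 -> mex({0, 1, 2}) = 3
G(4): splits (0,3):0^3=3 (1,2):1^2=3 (0,2):0^2=2 (1,1):1^1=0 -> mex({0, 2, 3}) = 1
G(5): splits (0,4):0^1=1 (1,3):1^3=2 (2,2):2^2=0 (0,3):0^3=3 (1,2):1^2=3 -> mex({0, 1, 2, 3}) = 4
G(6) = mex({0, 1, 2, 4}) = 3
G(7) = mex({0, 1, 3, 4, 5}) = 2
G(8) = mex({0, 2, 3, 5, 6}) = 1
G(9) = mex({0, 1, 2, 3, 6, 7}) = 4
G(10) = mex({0, 1, 3, 4, 5, 7}) = 2
G(11) = mex({0, 1, 2, 3, 4, 5}) = 6
G(12) = mex({0, 1, 2, 3, 5, 6, 7}) = 4
G(13) = mex({0, 2, 3, 4, 6, 7}) = 1
G(14) = mex({0, 1, 4, 5, 6, 7}) = 2
G(15) = mex({0, 1, 2, 3, 4, 5, 6}) = 7
G(16) = mex({0, 2, 3, 5, 6, 7}) = 1
G(17) = mex({0, 1, 2, 3, 5, 6, 7}) = 4
G(18) = mex({0, 1, 2, 4, 5, 6}) = 3
G(19) = mex({0, 1, 3, 4, 5, 7}) = 2
G(20) = mex({0, 2, 3, 4, 5, 6, 7}) = 1
Therefore G(20) = 1.

1
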